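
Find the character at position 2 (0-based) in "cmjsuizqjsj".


Input string: 'cmjsuizqjsj'
Operation: get character at index 2
Index mapping: s[0]='c', s[1]='m', s[2]='j'
Result: 'j'


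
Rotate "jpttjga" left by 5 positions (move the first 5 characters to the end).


Input: 'jpttjga', shift = 5
Operation: split at index 5 and swap parts
Front part s[0:5] = 'jpttj'
Back part s[5:] = 'ga'
Rotated = back + front = 'ga' + 'jpttj'
Result: gajpttj


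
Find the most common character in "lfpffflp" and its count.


Input: 'lfpffflp'
Operation: tally each character
Counts: 'f':4, 'l':2, 'p':2
Maximum: 'f' appears 4 times


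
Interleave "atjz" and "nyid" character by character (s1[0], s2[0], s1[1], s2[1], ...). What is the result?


String 1: 'atjz'
String 2: 'nyid'
Operation: alternate characters
Pairs: 'a'+'n', 't'+'y', 'j'+'i', 'z'+'d'
Result: antyjizd


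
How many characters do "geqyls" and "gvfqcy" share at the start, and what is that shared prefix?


String 1: 'geqyls'
String 2: 'gvfqcy'
Compare position by position:
pos 0: 'g' vs 'g' match
pos 1: 'e' vs 'v' differ -> stop
Longest common prefix: "g" (length 1)


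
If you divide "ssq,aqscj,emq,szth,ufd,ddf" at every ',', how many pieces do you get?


Input string: 'ssq,aqscj,emq,szth,ufd,ddf'
Delimiter: ','
Split result: 'ssq', 'aqscj', 'emq', 'szth', 'ufd', 'ddf'
Number of parts: 6


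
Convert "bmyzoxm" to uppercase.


Input string: 'bmyzoxm'
Operation: convert each letter to uppercase
Mapping: 'b'->'B', 'm'->'M', 'y'->'Y', 'z'->'Z', 'o'->'O', 'x'->'X', 'm'->'M'
Result: BMYZOXM


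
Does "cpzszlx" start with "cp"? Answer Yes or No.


Input string: 'cpzszlx'
Prefix to check: 'cp'
First 2 characters of input: 'cp'
Match: True
Result: Yes


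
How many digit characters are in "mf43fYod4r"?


Input string: 'mf43fYod4r'
Operation: count digit characters (0-9)
Scan: 'm', 'f', '4'(digit), '3'(digit), 'f', 'Y', 'o', 'd', '4'(digit), 'r'
Digits found: 3
Result: 3


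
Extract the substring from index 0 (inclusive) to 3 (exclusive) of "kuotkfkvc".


Input string: 'kuotkfkvc'
Operation: slice [0:3]
Extract characters: s[0]='k', s[1]='u', s[2]='o'
Result: kuo


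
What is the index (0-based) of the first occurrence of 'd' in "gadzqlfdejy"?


Input string: 'gadzqlfdejy'
Target: 'd'
Scanning left to right: s[0]='g', s[1]='a', s[2]='d'
First match at index: 2


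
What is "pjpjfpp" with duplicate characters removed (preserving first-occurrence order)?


Input: 'pjpjfpp'
Operation: keep first occurrence of each character
Scan: s[0]='p' new -> keep; s[1]='j' new -> keep; s[2]='p' seen -> skip; s[3]='j' seen -> skip; s[4]='f' new -> keep; s[5]='p' seen -> skip; s[6]='p' seen -> skip
Result: pjf


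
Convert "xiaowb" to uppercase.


Input string: 'xiaowb'
Operation: convert each letter to uppercase
Mapping: 'x'->'X', 'i'->'I', 'a'->'A', 'o'->'O', 'w'->'W', 'b'->'B'
Result: XIAOWB


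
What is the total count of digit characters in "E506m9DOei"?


Input string: 'E506m9DOei'
Operation: count digit characters (0-9)
Scan: 'E', '5'(digit), '0'(digit), '6'(digit), 'm', '9'(digit), 'D', 'O', 'e', 'i'
Digits found: 4
Result: 4


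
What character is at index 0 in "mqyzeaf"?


Input string: 'mqyzeaf'
Operation: get character at index 0
Index mapping: s[0]='m'
Result: 'm'


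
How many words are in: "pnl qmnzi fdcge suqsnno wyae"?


Input string: 'pnl qmnzi fdcge suqsnno wyae'
Operation: split by spaces
Words found: 'pnl', 'qmnzi', 'fdcge', 'suqsnno', 'wyae'
Word count: 5


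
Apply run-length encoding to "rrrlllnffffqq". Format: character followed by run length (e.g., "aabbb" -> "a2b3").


Input: 'rrrlllnffffqq'
Operation: identify consecutive runs
Runs: 'rrr' -> r3, 'lll' -> l3, 'n' -> n1, 'ffff' -> f4, 'qq' -> q2
Encoded: r3l3n1f4q2


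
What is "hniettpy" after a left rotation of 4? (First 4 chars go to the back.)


Input: 'hniettpy', shift = 4
Operation: split at index 4 and swap parts
Front part s[0:4] = 'hnie'
Back part s[4:] = 'ttpy'
Rotated = back + front = 'ttpy' + 'hnie'
Result: ttpyhnie


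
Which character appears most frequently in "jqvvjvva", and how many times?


Input: 'jqvvjvva'
Operation: tally each character
Counts: 'a':1, 'j':2, 'q':1, 'v':4
Maximum: 'v' appears 4 times


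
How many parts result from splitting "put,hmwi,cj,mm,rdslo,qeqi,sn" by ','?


Input string: 'put,hmwi,cj,mm,rdslo,qeqi,sn'
Delimiter: ','
Split result: 'put', 'hmwi', 'cj', 'mm', 'rdslo', 'qeqi', 'sn'
Number of parts: 7


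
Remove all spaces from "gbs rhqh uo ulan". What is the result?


Input string: 'gbs rhqh uo ulan'
Operation: remove all spaces
Words: 'gbs', 'rhqh', 'uo', 'ulan'
Join without spaces: gbsrhqhuoulan


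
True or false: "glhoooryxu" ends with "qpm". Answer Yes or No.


Input string: 'glhoooryxu'
Suffix to check: 'qpm'
Last 3 characters of input: 'yxu'
Match: False
Result: No


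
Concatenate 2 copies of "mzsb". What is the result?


Input string: 'mzsb'
Operation: repeat 2 times
Concatenation: 'mzsb' + 'mzsb'
Result: mzsbmzsb


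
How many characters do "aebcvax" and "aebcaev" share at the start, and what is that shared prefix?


String 1: 'aebcvax'
String 2: 'aebcaev'
Compare position by position:
pos 0: 'a' vs 'a' match
pos 1: 'e' vs 'e' match
pos 2: 'b' vs 'b' match
pos 3: 'c' vs 'c' match
pos 4: 'v' vs 'a' differ -> stop
Longest common prefix: "aebc" (length 4)


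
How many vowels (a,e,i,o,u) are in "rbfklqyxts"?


Input string: 'rbfklqyxts'
Operation: count vowels (a, e, i, o, u)
Scan: s[0]='r', s[1]='b', s[2]='f', s[3]='k', s[4]='l', s[5]='q', s[6]='y', s[7]='x', s[8]='t', s[9]='s'
Vowels found: 0
Result: 0


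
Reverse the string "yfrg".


Input string: 'yfrg'
Operation: reverse character order
Original order: 'y' -> 'f' -> 'r' -> 'g'
Reversed order: 'g' -> 'r' -> 'f' -> 'y'
Result: grfy


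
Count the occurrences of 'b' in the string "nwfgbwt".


Input string: 'nwfgbwt'
Target character: 'b'
Scan each position: s[4]='b'
Matches found at indices: 4
Total: 1


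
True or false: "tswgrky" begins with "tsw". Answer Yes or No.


Input string: 'tswgrky'
Prefix to check: 'tsw'
First 3 characters of input: 'tsw'
Match: True
Result: Yes


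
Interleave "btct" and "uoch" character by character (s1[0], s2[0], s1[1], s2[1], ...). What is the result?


String 1: 'btct'
String 2: 'uoch'
Operation: alternate characters
Pairs: 'b'+'u', 't'+'o', 'c'+'c', 't'+'h'
Result: butoccth


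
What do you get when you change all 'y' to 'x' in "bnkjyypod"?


Input string: 'bnkjyypod'
Operation: replace 'y' with 'x'
Positions of 'y': 4, 5
After replacement: bnkjxxpod


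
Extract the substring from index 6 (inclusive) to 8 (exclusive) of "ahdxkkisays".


Input string: 'ahdxkkisays'
Operation: slice [6:8]
Extract characters: s[6]='i', s[7]='s'
Result: is


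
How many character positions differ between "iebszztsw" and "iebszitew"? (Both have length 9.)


String 1: 'iebszztsw'
String 2: 'iebszitew'
Compare each position: pos 0: 'i'=='i', pos 1: 'e'=='e', pos 2: 'b'=='b', pos 3: 's'=='s', pos 4: 'z'=='z', pos 5: 'z'!='i', pos 6: 't'=='t', pos 7: 's'!='e', pos 8: 'w'=='w'
Differing positions: 2
Hamming distance: 2


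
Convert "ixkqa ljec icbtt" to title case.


Input string: 'ixkqa ljec icbtt'
Operation: capitalize first letter of each word
Word transformations: 'ixkqa'->'Ixkqa', 'ljec'->'Ljec', 'icbtt'->'Icbtt'
Result: Ixkqa Ljec Icbtt


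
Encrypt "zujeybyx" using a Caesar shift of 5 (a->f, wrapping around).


Input: 'zujeybyx', shift = 5
Operation: for each letter, (position + 5) mod 26
Mapping: 'z'(25+5=30, 30 mod 26=4)->'e', 'u'(20+5=25)->'z', 'j'(9+5=14)->'o', 'e'(4+5=9)->'j', 'y'(24+5=29, 29 mod 26=3)->'d', 'b'(1+5=6)->'g', 'y'(24+5=29, 29 mod 26=3)->'d', 'x'(23+5=28, 28 mod 26=2)->'c'
Result: ezojdgdc


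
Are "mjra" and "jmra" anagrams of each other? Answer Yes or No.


String 1: 'mjra' -> sorted: 'ajmr'
String 2: 'jmra' -> sorted: 'ajmr'
Compare sorted forms: 'ajmr' == 'ajmr'
Anagram: Yes


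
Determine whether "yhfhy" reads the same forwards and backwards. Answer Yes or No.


Input string: 'yhfhy'
Reversed: 'yhfhy'
Compare pairs: s[0]='y' vs s[4]='y' (match), s[1]='h' vs s[3]='h' (match)
Palindrome: Yes


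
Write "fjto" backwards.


Input string: 'fjto'
Operation: reverse character order
Original order: 'f' -> 'j' -> 't' -> 'o'
Reversed order: 'o' -> 't' -> 'j' -> 'f'
Result: otjf


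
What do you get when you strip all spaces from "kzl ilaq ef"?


Input string: 'kzl ilaq ef'
Operation: remove all spaces
Words: 'kzl', 'ilaq', 'ef'
Join without spaces: kzlilaqef


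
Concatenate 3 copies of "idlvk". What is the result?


Input string: 'idlvk'
Operation: repeat 3 times
Concatenation: 'idlvk' + 'idlvk' + 'idlvk'
Result: idlvkidlvkidlvk


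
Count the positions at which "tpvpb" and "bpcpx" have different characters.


String 1: 'tpvpb'
String 2: 'bpcpx'
Compare each position: pos 0: 't'!='b', pos 1: 'p'=='p', pos 2: 'v'!='c', pos 3: 'p'=='p', pos 4: 'b'!='x'
Differing positions: 3
Hamming distance: 3


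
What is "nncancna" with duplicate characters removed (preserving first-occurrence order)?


Input: 'nncancna'
Operation: keep first occurrence of each character
Scan: s[0]='n' new -> keep; s[1]='n' seen -> skip; s[2]='c' new -> keep; s[3]='a' new -> keep; s[4]='n' seen -> skip; s[5]='c' seen -> skip; s[6]='n' seen -> skip; s[7]='a' seen -> skip
Result: nca


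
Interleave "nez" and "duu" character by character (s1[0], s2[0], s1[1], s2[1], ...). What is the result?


String 1: 'nez'
String 2: 'duu'
Operation: alternate characters
Pairs: 'n'+'d', 'e'+'u', 'z'+'u'
Result: ndeuzu


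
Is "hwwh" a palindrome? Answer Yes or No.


Input string: 'hwwh'
Reversed: 'hwwh'
Compare pairs: s[0]='h' vs s[3]='h' (match), s[1]='w' vs s[2]='w' (match)
Palindrome: Yes


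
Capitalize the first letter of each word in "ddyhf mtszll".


Input string: 'ddyhf mtszll'
Operation: capitalize first letter of each word
Word transformations: 'ddyhf'->'Ddyhf', 'mtszll'->'Mtszll'
Result: Ddyhf Mtszll


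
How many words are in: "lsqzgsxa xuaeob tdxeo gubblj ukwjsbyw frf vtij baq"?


Input string: 'lsqzgsxa xuaeob tdxeo gubblj ukwjsbyw frf vtij baq'
Operation: split by spaces
Words found: 'lsqzgsxa', 'xuaeob', 'tdxeo', 'gubblj', 'ukwjsbyw', 'frf', 'vtij', 'baq'
Word count: 8


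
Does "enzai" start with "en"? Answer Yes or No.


Input string: 'enzai'
Prefix to check: 'en'
First 2 characters of input: 'en'
Match: True
Result: Yes


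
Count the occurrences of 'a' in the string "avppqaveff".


Input string: 'avppqaveff'
Target character: 'a'
Scan each position: s[0]='a', s[5]='a'
Matches found at indices: 0, 5
Total: 2


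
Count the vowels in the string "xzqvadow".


Input string: 'xzqvadow'
Operation: count vowels (a, e, i, o, u)
Scan: s[0]='x', s[1]='z', s[2]='q', s[3]='v', s[4]='a' (vowel), s[5]='d', s[6]='o' (vowel), s[7]='w'
Vowels found: 2
Result: 2


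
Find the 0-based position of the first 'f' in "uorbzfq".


Input string: 'uorbzfq'
Target: 'f'
Scanning left to right: s[0]='u', s[1]='o', s[2]='r', s[3]='b', s[4]='z', s[5]='f'
First match at index: 5


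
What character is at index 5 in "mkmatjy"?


Input string: 'mkmatjy'
Operation: get character at index 5
Index mapping: s[0]='m', s[1]='k', s[2]='m', s[3]='a', s[4]='t', s[5]='j'
Result: 'j'


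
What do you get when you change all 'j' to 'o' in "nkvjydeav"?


Input string: 'nkvjydeav'
Operation: replace 'j' with 'o'
Positions of 'j': 3
After replacement: nkvoydeav


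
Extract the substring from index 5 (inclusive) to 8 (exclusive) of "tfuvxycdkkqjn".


Input string: 'tfuvxycdkkqjn'
Operation: slice [5:8]
Extract characters: s[5]='y', s[6]='c', s[7]='d'
Result: ycd


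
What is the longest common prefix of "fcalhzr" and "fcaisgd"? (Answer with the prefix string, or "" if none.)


String 1: 'fcalhzr'
String 2: 'fcaisgd'
Compare position by position:
pos 0: 'f' vs 'f' match
pos 1: 'c' vs 'c' match
pos 2: 'a' vs 'a' match
pos 3: 'l' vs 'i' differ -> stop
Longest common prefix: "fca" (length 3)


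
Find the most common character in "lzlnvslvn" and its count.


Input: 'lzlnvslvn'
Operation: tally each character
Counts: 'l':3, 'n':2, 's':1, 'v':2, 'z':1
Maximum: 'l' appears 3 times


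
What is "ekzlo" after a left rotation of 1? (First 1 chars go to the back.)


Input: 'ekzlo', shift = 1
Operation: split at index 1 and swap parts
Front part s[0:1] = 'e'
Back part s[1:] = 'kzlo'
Rotated = back + front = 'kzlo' + 'e'
Result: kzloe


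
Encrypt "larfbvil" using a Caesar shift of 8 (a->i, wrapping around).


Input: 'larfbvil', shift = 8
Operation: for each letter, (position + 8) mod 26
Mapping: 'l'(11+8=19)->'t', 'a'(0+8=8)->'i', 'r'(17+8=25)->'z', 'f'(5+8=13)->'n', 'b'(1+8=9)->'j', 'v'(21+8=29, 29 mod 26=3)->'d', 'i'(8+8=16)->'q', 'l'(11+8=19)->'t'
Result: tiznjdqt


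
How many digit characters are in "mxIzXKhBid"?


Input string: 'mxIzXKhBid'
Operation: count digit characters (0-9)
Scan: 'm', 'x', 'I', 'z', 'X', 'K', 'h', 'B', 'i', 'd'
Digits found: 0
Result: 0


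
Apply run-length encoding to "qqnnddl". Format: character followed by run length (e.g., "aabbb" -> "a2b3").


Input: 'qqnnddl'
Operation: identify consecutive runs
Runs: 'qq' -> q2, 'nn' -> n2, 'dd' -> d2, 'l' -> l1
Encoded: q2n2d2l1


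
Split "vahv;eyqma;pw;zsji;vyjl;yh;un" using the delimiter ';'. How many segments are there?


Input string: 'vahv;eyqma;pw;zsji;vyjl;yh;un'
Delimiter: ';'
Split result: 'vahv', 'eyqma', 'pw', 'zsji', 'vyjl', 'yh', 'un'
Number of parts: 7


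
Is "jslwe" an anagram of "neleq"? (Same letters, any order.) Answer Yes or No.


String 1: 'neleq' -> sorted: 'eelnq'
String 2: 'jslwe' -> sorted: 'ejlsw'
Compare sorted forms: 'eelnq' != 'ejlsw'
Anagram: No


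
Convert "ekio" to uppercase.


Input string: 'ekio'
Operation: convert each letter to uppercase
Mapping: 'e'->'E', 'k'->'K', 'i'->'I', 'o'->'O'
Result: EKIO


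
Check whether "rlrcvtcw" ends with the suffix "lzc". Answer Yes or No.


Input string: 'rlrcvtcw'
Suffix to check: 'lzc'
Last 3 characters of input: 'tcw'
Match: False
Result: No


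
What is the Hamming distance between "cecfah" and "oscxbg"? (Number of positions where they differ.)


String 1: 'cecfah'
String 2: 'oscxbg'
Compare each position: pos 0: 'c'!='o', pos 1: 'e'!='s', pos 2: 'c'=='c', pos 3: 'f'!='x', pos 4: 'a'!='b', pos 5: 'h'!='g'
Differing positions: 5
Hamming distance: 5


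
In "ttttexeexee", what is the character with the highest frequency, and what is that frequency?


Input: 'ttttexeexee'
Operation: tally each character
Counts: 'e':5, 't':4, 'x':2
Maximum: 'e' appears 5 times


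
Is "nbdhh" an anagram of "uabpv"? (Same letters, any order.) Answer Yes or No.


String 1: 'uabpv' -> sorted: 'abpuv'
String 2: 'nbdhh' -> sorted: 'bdhhn'
Compare sorted forms: 'abpuv' != 'bdhhn'
Anagram: No


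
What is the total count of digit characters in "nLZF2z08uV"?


Input string: 'nLZF2z08uV'
Operation: count digit characters (0-9)
Scan: 'n', 'L', 'Z', 'F', '2'(digit), 'z', '0'(digit), '8'(digit), 'u', 'V'
Digits found: 3
Result: 3


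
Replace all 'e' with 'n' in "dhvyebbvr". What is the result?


Input string: 'dhvyebbvr'
Operation: replace 'e' with 'n'
Positions of 'e': 4
After replacement: dhvynbbvr


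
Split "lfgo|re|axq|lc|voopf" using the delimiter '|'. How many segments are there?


Input string: 'lfgo|re|axq|lc|voopf'
Delimiter: '|'
Split result: 'lfgo', 're', 'axq', 'lc', 'voopf'
Number of parts: 5


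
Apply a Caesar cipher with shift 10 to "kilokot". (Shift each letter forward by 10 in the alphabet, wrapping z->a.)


Input: 'kilokot', shift = 10
Operation: for each letter, (position + 10) mod 26
Mapping: 'k'(10+10=20)->'u', 'i'(8+10=18)->'s', 'l'(11+10=21)->'v', 'o'(14+10=24)->'y', 'k'(10+10=20)->'u', 'o'(14+10=24)->'y', 't'(19+10=29, 29 mod 26=3)->'d'
Result: usvyuyd


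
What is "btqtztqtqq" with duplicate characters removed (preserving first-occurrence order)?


Input: 'btqtztqtqq'
Operation: keep first occurrence of each character
Scan: s[0]='b' new -> keep; s[1]='t' new -> keep; s[2]='q' new -> keep; s[3]='t' seen -> skip; s[4]='z' new -> keep; s[5]='t' seen -> skip; s[6]='q' seen -> skip; s[7]='t' seen -> skip; s[8]='q' seen -> skip; s[9]='q' seen -> skip
Result: btqz


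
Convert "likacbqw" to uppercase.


Input string: 'likacbqw'
Operation: convert each letter to uppercase
Mapping: 'l'->'L', 'i'->'I', 'k'->'K', 'a'->'A', 'c'->'C', 'b'->'B', 'q'->'Q', 'w'->'W'
Result: LIKACBQW


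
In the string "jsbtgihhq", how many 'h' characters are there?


Input string: 'jsbtgihhq'
Target character: 'h'
Scan each position: s[6]='h', s[7]='h'
Matches found at indices: 6, 7
Total: 2


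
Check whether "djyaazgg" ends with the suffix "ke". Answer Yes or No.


Input string: 'djyaazgg'
Suffix to check: 'ke'
Last 2 characters of input: 'gg'
Match: False
Result: No


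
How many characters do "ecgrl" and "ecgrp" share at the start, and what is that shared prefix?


String 1: 'ecgrl'
String 2: 'ecgrp'
Compare position by position:
pos 0: 'e' vs 'e' match
pos 1: 'c' vs 'c' match
pos 2: 'g' vs 'g' match
pos 3: 'r' vs 'r' match
pos 4: 'l' vs 'p' differ -> stop
Longest common prefix: "ecgr" (length 4)


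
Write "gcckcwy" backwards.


Input string: 'gcckcwy'
Operation: reverse character order
Original order: 'g' -> 'c' -> 'c' -> 'k' -> 'c' -> 'w' -> 'y'
Reversed order: 'y' -> 'w' -> 'c' -> 'k' -> 'c' -> 'c' -> 'g'
Result: ywckccg


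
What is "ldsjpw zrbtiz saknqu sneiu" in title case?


Input string: 'ldsjpw zrbtiz saknqu sneiu'
Operation: capitalize first letter of each word
Word transformations: 'ldsjpw'->'Ldsjpw', 'zrbtiz'->'Zrbtiz', 'saknqu'->'Saknqu', 'sneiu'->'Sneiu'
Result: Ldsjpw Zrbtiz Saknqu Sneiu


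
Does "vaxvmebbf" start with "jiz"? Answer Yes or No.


Input string: 'vaxvmebbf'
Prefix to check: 'jiz'
First 3 characters of input: 'vax'
Match: False
Result: No


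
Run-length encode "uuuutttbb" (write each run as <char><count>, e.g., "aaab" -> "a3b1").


Input: 'uuuutttbb'
Operation: identify consecutive runs
Runs: 'uuuu' -> u4, 'ttt' -> t3, 'bb' -> b2
Encoded: u4t3b2


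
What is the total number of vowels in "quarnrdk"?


Input string: 'quarnrdk'
Operation: count vowels (a, e, i, o, u)
Scan: s[0]='q', s[1]='u' (vowel), s[2]='a' (vowel), s[3]='r', s[4]='n', s[5]='r', s[6]='d', s[7]='k'
Vowels found: 2
Result: 2


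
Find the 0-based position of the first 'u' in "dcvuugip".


Input string: 'dcvuugip'
Target: 'u'
Scanning left to right: s[0]='d', s[1]='c', s[2]='v', s[3]='u'
First match at index: 3


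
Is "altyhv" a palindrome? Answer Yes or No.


Input string: 'altyhv'
Reversed: 'vhytla'
Compare pairs: s[0]='a' vs s[5]='v' (mismatch), s[1]='l' vs s[4]='h' (mismatch), s[2]='t' vs s[3]='y' (mismatch)
Palindrome: No


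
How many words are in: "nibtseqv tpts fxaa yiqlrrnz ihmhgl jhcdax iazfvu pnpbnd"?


Input string: 'nibtseqv tpts fxaa yiqlrrnz ihmhgl jhcdax iazfvu pnpbnd'
Operation: split by spaces
Words found: 'nibtseqv', 'tpts', 'fxaa', 'yiqlrrnz', 'ihmhgl', 'jhcdax', 'iazfvu', 'pnpbnd'
Word count: 8


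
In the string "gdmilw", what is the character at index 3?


Input string: 'gdmilw'
Operation: get character at index 3
Index mapping: s[0]='g', s[1]='d', s[2]='m', s[3]='i'
Result: 'i'


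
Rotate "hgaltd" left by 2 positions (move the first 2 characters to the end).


Input: 'hgaltd', shift = 2
Operation: split at index 2 and swap parts
Front part s[0:2] = 'hg'
Back part s[2:] = 'altd'
Rotated = back + front = 'altd' + 'hg'
Result: altdhg


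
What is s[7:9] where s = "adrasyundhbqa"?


Input string: 'adrasyundhbqa'
Operation: slice [7:9]
Extract characters: s[7]='n', s[8]='d'
Result: nd


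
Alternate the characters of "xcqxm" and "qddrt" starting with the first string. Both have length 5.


String 1: 'xcqxm'
String 2: 'qddrt'
Operation: alternate characters
Pairs: 'x'+'q', 'c'+'d', 'q'+'d', 'x'+'r', 'm'+'t'
Result: xqcdqdxrmt


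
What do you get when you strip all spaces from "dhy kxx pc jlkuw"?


Input string: 'dhy kxx pc jlkuw'
Operation: remove all spaces
Words: 'dhy', 'kxx', 'pc', 'jlkuw'
Join without spaces: dhykxxpcjlkuw


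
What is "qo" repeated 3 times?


Input string: 'qo'
Operation: repeat 3 times
Concatenation: 'qo' + 'qo' + 'qo'
Result: qoqoqo


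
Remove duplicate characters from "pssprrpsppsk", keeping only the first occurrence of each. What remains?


Input: 'pssprrpsppsk'
Operation: keep first occurrence of each character
Scan: s[0]='p' new -> keep; s[1]='s' new -> keep; s[2]='s' seen -> skip; s[3]='p' seen -> skip; s[4]='r' new -> keep; s[5]='r' seen -> skip; s[6]='p' seen -> skip; s[7]='s' seen -> skip; s[8]='p' seen -> skip; s[9]='p' seen -> skip; s[10]='s' seen -> skip; s[11]='k' new -> keep
Result: psrk


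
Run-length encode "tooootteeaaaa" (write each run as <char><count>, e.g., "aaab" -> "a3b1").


Input: 'tooootteeaaaa'
Operation: identify consecutive runs
Runs: 't' -> t1, 'oooo' -> o4, 'tt' -> t2, 'ee' -> e2, 'aaaa' -> a4
Encoded: t1o4t2e2a4


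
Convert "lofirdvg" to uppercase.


Input string: 'lofirdvg'
Operation: convert each letter to uppercase
Mapping: 'l'->'L', 'o'->'O', 'f'->'F', 'i'->'I', 'r'->'R', 'd'->'D', 'v'->'V', 'g'->'G'
Result: LOFIRDVG


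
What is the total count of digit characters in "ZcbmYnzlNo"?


Input string: 'ZcbmYnzlNo'
Operation: count digit characters (0-9)
Scan: 'Z', 'c', 'b', 'm', 'Y', 'n', 'z', 'l', 'N', 'o'
Digits found: 0
Result: 0


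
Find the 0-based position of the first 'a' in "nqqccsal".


Input string: 'nqqccsal'
Target: 'a'
Scanning left to right: s[0]='n', s[1]='q', s[2]='q', s[3]='c', s[4]='c', s[5]='s', s[6]='a'
First match at index: 6


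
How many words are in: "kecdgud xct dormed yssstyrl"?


Input string: 'kecdgud xct dormed yssstyrl'
Operation: split by spaces
Words found: 'kecdgud', 'xct', 'dormed', 'yssstyrl'
Word count: 4


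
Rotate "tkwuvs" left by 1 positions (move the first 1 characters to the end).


Input: 'tkwuvs', shift = 1
Operation: split at index 1 and swap parts
Front part s[0:1] = 't'
Back part s[1:] = 'kwuvs'
Rotated = back + front = 'kwuvs' + 't'
Result: kwuvst


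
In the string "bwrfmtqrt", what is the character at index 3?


Input string: 'bwrfmtqrt'
Operation: get character at index 3
Index mapping: s[0]='b', s[1]='w', s[2]='r', s[3]='f'
Result: 'f'


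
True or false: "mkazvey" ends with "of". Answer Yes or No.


Input string: 'mkazvey'
Suffix to check: 'of'
Last 2 characters of input: 'ey'
Match: False
Result: No


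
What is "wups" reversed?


Input string: 'wups'
Operation: reverse character order
Original order: 'w' -> 'u' -> 'p' -> 's'
Reversed order: 's' -> 'p' -> 'u' -> 'w'
Result: spuw


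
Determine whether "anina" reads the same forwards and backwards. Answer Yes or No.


Input string: 'anina'
Reversed: 'anina'
Compare pairs: s[0]='a' vs s[4]='a' (match), s[1]='n' vs s[3]='n' (match)
Palindrome: Yes


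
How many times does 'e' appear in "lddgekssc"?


Input string: 'lddgekssc'
Target character: 'e'
Scan each position: s[4]='e'
Matches found at indices: 4
Total: 1


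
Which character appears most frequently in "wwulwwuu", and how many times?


Input: 'wwulwwuu'
Operation: tally each character
Counts: 'l':1, 'u':3, 'w':4
Maximum: 'w' appears 4 times


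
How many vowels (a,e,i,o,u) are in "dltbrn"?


Input string: 'dltbrn'
Operation: count vowels (a, e, i, o, u)
Scan: s[0]='d', s[1]='l', s[2]='t', s[3]='b', s[4]='r', s[5]='n'
Vowels found: 0
Result: 0


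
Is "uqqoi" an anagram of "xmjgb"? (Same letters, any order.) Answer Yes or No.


String 1: 'xmjgb' -> sorted: 'bgjmx'
String 2: 'uqqoi' -> sorted: 'ioqqu'
Compare sorted forms: 'bgjmx' != 'ioqqu'
Anagram: No


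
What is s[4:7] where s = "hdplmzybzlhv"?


Input string: 'hdplmzybzlhv'
Operation: slice [4:7]
Extract characters: s[4]='m', s[5]='z', s[6]='y'
Result: mzy


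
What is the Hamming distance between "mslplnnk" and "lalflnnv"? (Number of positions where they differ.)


String 1: 'mslplnnk'
String 2: 'lalflnnv'
Compare each position: pos 0: 'm'!='l', pos 1: 's'!='a', pos 2: 'l'=='l', pos 3: 'p'!='f', pos 4: 'l'=='l', pos 5: 'n'=='n', pos 6: 'n'=='n', pos 7: 'k'!='v'
Differing positions: 4
Hamming distance: 4


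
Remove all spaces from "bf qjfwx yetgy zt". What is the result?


Input string: 'bf qjfwx yetgy zt'
Operation: remove all spaces
Words: 'bf', 'qjfwx', 'yetgy', 'zt'
Join without spaces: bfqjfwxyetgyzt


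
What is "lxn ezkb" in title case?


Input string: 'lxn ezkb'
Operation: capitalize first letter of each word
Word transformations: 'lxn'->'Lxn', 'ezkb'->'Ezkb'
Result: Lxn Ezkb


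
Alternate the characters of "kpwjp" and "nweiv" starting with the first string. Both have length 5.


String 1: 'kpwjp'
String 2: 'nweiv'
Operation: alternate characters
Pairs: 'k'+'n', 'p'+'w', 'w'+'e', 'j'+'i', 'p'+'v'
Result: knpwwejipv


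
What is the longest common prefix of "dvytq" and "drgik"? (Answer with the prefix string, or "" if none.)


String 1: 'dvytq'
String 2: 'drgik'
Compare position by position:
pos 0: 'd' vs 'd' match
pos 1: 'v' vs 'r' differ -> stop
Longest common prefix: "d" (length 1)


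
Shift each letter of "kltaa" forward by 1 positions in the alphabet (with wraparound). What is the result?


Input: 'kltaa', shift = 1
Operation: for each letter, (position + 1) mod 26
Mapping: 'k'(10+1=11)->'l', 'l'(11+1=12)->'m', 't'(19+1=20)->'u', 'a'(0+1=1)->'b', 'a'(0+1=1)->'b'
Result: lmubb


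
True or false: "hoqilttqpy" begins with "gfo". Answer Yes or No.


Input string: 'hoqilttqpy'
Prefix to check: 'gfo'
First 3 characters of input: 'hoq'
Match: False
Result: No


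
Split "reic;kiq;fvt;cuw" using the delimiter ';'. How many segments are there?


Input string: 'reic;kiq;fvt;cuw'
Delimiter: ';'
Split result: 'reic', 'kiq', 'fvt', 'cuw'
Number of parts: 4


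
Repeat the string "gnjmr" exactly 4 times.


Input string: 'gnjmr'
Operation: repeat 4 times
Concatenation: 'gnjmr' + 'gnjmr' + 'gnjmr' + 'gnjmr'
Result: gnjmrgnjmrgnjmrgnjmr


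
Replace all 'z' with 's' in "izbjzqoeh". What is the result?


Input string: 'izbjzqoeh'
Operation: replace 'z' with 's'
Positions of 'z': 1, 4
After replacement: isbjsqoeh


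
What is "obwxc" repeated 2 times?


Input string: 'obwxc'
Operation: repeat 2 times
Concatenation: 'obwxc' + 'obwxc'
Result: obwxcobwxc


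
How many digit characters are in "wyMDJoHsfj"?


Input string: 'wyMDJoHsfj'
Operation: count digit characters (0-9)
Scan: 'w', 'y', 'M', 'D', 'J', 'o', 'H', 's', 'f', 'j'
Digits found: 0
Result: 0


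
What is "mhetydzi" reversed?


Input string: 'mhetydzi'
Operation: reverse character order
Original order: 'm' -> 'h' -> 'e' -> 't' -> 'y' -> 'd' -> 'z' -> 'i'
Reversed order: 'i' -> 'z' -> 'd' -> 'y' -> 't' -> 'e' -> 'h' -> 'm'
Result: izdytehm


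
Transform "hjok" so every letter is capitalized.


Input string: 'hjok'
Operation: convert each letter to uppercase
Mapping: 'h'->'H', 'j'->'J', 'o'->'O', 'k'->'K'
Result: HJOK


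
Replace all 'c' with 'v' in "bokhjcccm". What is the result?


Input string: 'bokhjcccm'
Operation: replace 'c' with 'v'
Positions of 'c': 5, 6, 7
After replacement: bokhjvvvm


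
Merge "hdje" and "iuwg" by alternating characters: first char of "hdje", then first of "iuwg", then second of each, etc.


String 1: 'hdje'
String 2: 'iuwg'
Operation: alternate characters
Pairs: 'h'+'i', 'd'+'u', 'j'+'w', 'e'+'g'
Result: hidujweg


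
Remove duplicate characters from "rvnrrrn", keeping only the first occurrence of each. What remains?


Input: 'rvnrrrn'
Operation: keep first occurrence of each character
Scan: s[0]='r' new -> keep; s[1]='v' new -> keep; s[2]='n' new -> keep; s[3]='r' seen -> skip; s[4]='r' seen -> skip; s[5]='r' seen -> skip; s[6]='n' seen -> skip
Result: rvn


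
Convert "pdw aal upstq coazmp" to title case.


Input string: 'pdw aal upstq coazmp'
Operation: capitalize first letter of each word
Word transformations: 'pdw'->'Pdw', 'aal'->'Aal', 'upstq'->'Upstq', 'coazmp'->'Coazmp'
Result: Pdw Aal Upstq Coazmp


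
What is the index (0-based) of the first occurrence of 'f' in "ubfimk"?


Input string: 'ubfimk'
Target: 'f'
Scanning left to right: s[0]='u', s[1]='b', s[2]='f'
First match at index: 2


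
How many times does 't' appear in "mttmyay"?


Input string: 'mttmyay'
Target character: 't'
Scan each position: s[1]='t', s[2]='t'
Matches found at indices: 1, 2
Total: 2


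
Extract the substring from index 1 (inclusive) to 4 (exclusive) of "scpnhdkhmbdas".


Input string: 'scpnhdkhmbdas'
Operation: slice [1:4]
Extract characters: s[1]='c', s[2]='p', s[3]='n'
Result: cpn


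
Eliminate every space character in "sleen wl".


Input string: 'sleen wl'
Operation: remove all spaces
Words: 'sleen', 'wl'
Join without spaces: sleenwl


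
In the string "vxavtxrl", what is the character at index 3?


Input string: 'vxavtxrl'
Operation: get character at index 3
Index mapping: s[0]='v', s[1]='x', s[2]='a', s[3]='v'
Result: 'v'


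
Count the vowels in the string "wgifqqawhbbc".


Input string: 'wgifqqawhbbc'
Operation: count vowels (a, e, i, o, u)
Scan: s[0]='w', s[1]='g', s[2]='i' (vowel), s[3]='f', s[4]='q', s[5]='q', s[6]='a' (vowel), s[7]='w', s[8]='h', s[9]='b', s[10]='b', s[11]='c'
Vowels found: 2
Result: 2


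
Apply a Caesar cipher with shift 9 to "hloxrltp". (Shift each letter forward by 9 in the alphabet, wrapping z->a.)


Input: 'hloxrltp', shift = 9
Operation: for each letter, (position + 9) mod 26
Mapping: 'h'(7+9=16)->'q', 'l'(11+9=20)->'u', 'o'(14+9=23)->'x', 'x'(23+9=32, 32 mod 26=6)->'g', 'r'(17+9=26, 26 mod 26=0)->'a', 'l'(11+9=20)->'u', 't'(19+9=28, 28 mod 26=2)->'c', 'p'(15+9=24)->'y'
Result: quxgaucy


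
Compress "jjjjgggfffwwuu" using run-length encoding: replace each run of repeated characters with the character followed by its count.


Input: 'jjjjgggfffwwuu'
Operation: identify consecutive runs
Runs: 'jjjj' -> j4, 'ggg' -> g3, 'fff' -> f3, 'ww' -> w2, 'uu' -> u2
Encoded: j4g3f3w2u2


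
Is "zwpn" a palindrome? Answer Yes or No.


Input string: 'zwpn'
Reversed: 'npwz'
Compare pairs: s[0]='z' vs s[3]='n' (mismatch), s[1]='w' vs s[2]='p' (mismatch)
Palindrome: No


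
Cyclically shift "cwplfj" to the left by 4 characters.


Input: 'cwplfj', shift = 4
Operation: split at index 4 and swap parts
Front part s[0:4] = 'cwpl'
Back part s[4:] = 'fj'
Rotated = back + front = 'fj' + 'cwpl'
Result: fjcwpl


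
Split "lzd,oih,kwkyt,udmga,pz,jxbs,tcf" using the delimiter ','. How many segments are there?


Input string: 'lzd,oih,kwkyt,udmga,pz,jxbs,tcf'
Delimiter: ','
Split result: 'lzd', 'oih', 'kwkyt', 'udmga', 'pz', 'jxbs', 'tcf'
Number of parts: 7


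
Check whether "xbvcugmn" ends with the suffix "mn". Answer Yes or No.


Input string: 'xbvcugmn'
Suffix to check: 'mn'
Last 2 characters of input: 'mn'
Match: True
Result: Yes


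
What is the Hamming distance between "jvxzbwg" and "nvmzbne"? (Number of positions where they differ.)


String 1: 'jvxzbwg'
String 2: 'nvmzbne'
Compare each position: pos 0: 'j'!='n', pos 1: 'v'=='v', pos 2: 'x'!='m', pos 3: 'z'=='z', pos 4: 'b'=='b', pos 5: 'w'!='n', pos 6: 'g'!='e'
Differing positions: 4
Hamming distance: 4


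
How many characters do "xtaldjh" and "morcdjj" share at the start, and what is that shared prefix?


String 1: 'xtaldjh'
String 2: 'morcdjj'
Compare position by position:
pos 0: 'x' vs 'm' differ -> stop
Longest common prefix: "" (length 0)


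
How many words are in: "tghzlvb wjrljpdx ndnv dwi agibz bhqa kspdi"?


Input string: 'tghzlvb wjrljpdx ndnv dwi agibz bhqa kspdi'
Operation: split by spaces
Words found: 'tghzlvb', 'wjrljpdx', 'ndnv', 'dwi', 'agibz', 'bhqa', 'kspdi'
Word count: 7


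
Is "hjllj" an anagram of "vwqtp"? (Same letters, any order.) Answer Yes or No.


String 1: 'vwqtp' -> sorted: 'pqtvw'
String 2: 'hjllj' -> sorted: 'hjjll'
Compare sorted forms: 'pqtvw' != 'hjjll'
Anagram: No


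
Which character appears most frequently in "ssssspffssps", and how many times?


Input: 'ssssspffssps'
Operation: tally each character
Counts: 'f':2, 'p':2, 's':8
Maximum: 's' appears 8 times


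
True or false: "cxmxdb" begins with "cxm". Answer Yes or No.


Input string: 'cxmxdb'
Prefix to check: 'cxm'
First 3 characters of input: 'cxm'
Match: True
Result: Yes


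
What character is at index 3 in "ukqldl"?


Input string: 'ukqldl'
Operation: get character at index 3
Index mapping: s[0]='u', s[1]='k', s[2]='q', s[3]='l'
Result: 'l'


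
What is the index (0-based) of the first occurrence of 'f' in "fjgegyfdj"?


Input string: 'fjgegyfdj'
Target: 'f'
Scanning left to right: s[0]='f'
First match at index: 0


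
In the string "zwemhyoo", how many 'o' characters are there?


Input string: 'zwemhyoo'
Target character: 'o'
Scan each position: s[6]='o', s[7]='o'
Matches found at indices: 6, 7
Total: 2


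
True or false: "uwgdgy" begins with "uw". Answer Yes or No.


Input string: 'uwgdgy'
Prefix to check: 'uw'
First 2 characters of input: 'uw'
Match: True
Result: Yes


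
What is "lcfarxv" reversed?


Input string: 'lcfarxv'
Operation: reverse character order
Original order: 'l' -> 'c' -> 'f' -> 'a' -> 'r' -> 'x' -> 'v'
Reversed order: 'v' -> 'x' -> 'r' -> 'a' -> 'f' -> 'c' -> 'l'
Result: vxrafcl


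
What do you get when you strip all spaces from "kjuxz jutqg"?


Input string: 'kjuxz jutqg'
Operation: remove all spaces
Words: 'kjuxz', 'jutqg'
Join without spaces: kjuxzjutqg


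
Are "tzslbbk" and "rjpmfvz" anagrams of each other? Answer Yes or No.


String 1: 'tzslbbk' -> sorted: 'bbklstz'
String 2: 'rjpmfvz' -> sorted: 'fjmprvz'
Compare sorted forms: 'bbklstz' != 'fjmprvz'
Anagram: No


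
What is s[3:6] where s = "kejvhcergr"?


Input string: 'kejvhcergr'
Operation: slice [3:6]
Extract characters: s[3]='v', s[4]='h', s[5]='c'
Result: vhc


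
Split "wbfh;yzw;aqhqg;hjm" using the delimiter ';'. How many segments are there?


Input string: 'wbfh;yzw;aqhqg;hjm'
Delimiter: ';'
Split result: 'wbfh', 'yzw', 'aqhqg', 'hjm'
Number of parts: 4


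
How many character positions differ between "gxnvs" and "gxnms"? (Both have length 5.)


String 1: 'gxnvs'
String 2: 'gxnms'
Compare each position: pos 0: 'g'=='g', pos 1: 'x'=='x', pos 2: 'n'=='n', pos 3: 'v'!='m', pos 4: 's'=='s'
Differing positions: 1
Hamming distance: 1


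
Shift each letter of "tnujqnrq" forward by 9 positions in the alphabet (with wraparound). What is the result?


Input: 'tnujqnrq', shift = 9
Operation: for each letter, (position + 9) mod 26
Mapping: 't'(19+9=28, 28 mod 26=2)->'c', 'n'(13+9=22)->'w', 'u'(20+9=29, 29 mod 26=3)->'d', 'j'(9+9=18)->'s', 'q'(16+9=25)->'z', 'n'(13+9=22)->'w', 'r'(17+9=26, 26 mod 26=0)->'a', 'q'(16+9=25)->'z'
Result: cwdszwaz


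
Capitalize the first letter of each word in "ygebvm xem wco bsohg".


Input string: 'ygebvm xem wco bsohg'
Operation: capitalize first letter of each word
Word transformations: 'ygebvm'->'Ygebvm', 'xem'->'Xem', 'wco'->'Wco', 'bsohg'->'Bsohg'
Result: Ygebvm Xem Wco Bsohg


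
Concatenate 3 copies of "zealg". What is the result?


Input string: 'zealg'
Operation: repeat 3 times
Concatenation: 'zealg' + 'zealg' + 'zealg'
Result: zealgzealgzealg


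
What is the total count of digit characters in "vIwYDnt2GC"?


Input string: 'vIwYDnt2GC'
Operation: count digit characters (0-9)
Scan: 'v', 'I', 'w', 'Y', 'D', 'n', 't', '2'(digit), 'G', 'C'
Digits found: 1
Result: 1


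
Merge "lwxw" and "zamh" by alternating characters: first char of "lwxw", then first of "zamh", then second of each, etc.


String 1: 'lwxw'
String 2: 'zamh'
Operation: alternate characters
Pairs: 'l'+'z', 'w'+'a', 'x'+'m', 'w'+'h'
Result: lzwaxmwh


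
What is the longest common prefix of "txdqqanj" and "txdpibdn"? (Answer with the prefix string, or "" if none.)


String 1: 'txdqqanj'
String 2: 'txdpibdn'
Compare position by position:
pos 0: 't' vs 't' match
pos 1: 'x' vs 'x' match
pos 2: 'd' vs 'd' match
pos 3: 'q' vs 'p' differ -> stop
Longest common prefix: "txd" (length 3)


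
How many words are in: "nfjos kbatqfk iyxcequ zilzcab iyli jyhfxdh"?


Input string: 'nfjos kbatqfk iyxcequ zilzcab iyli jyhfxdh'
Operation: split by spaces
Words found: 'nfjos', 'kbatqfk', 'iyxcequ', 'zilzcab', 'iyli', 'jyhfxdh'
Word count: 6


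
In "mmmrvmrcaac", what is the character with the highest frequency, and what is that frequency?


Input: 'mmmrvmrcaac'
Operation: tally each character
Counts: 'a':2, 'c':2, 'm':4, 'r':2, 'v':1
Maximum: 'm' appears 4 times


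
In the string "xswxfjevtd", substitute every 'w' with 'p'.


Input string: 'xswxfjevtd'
Operation: replace 'w' with 'p'
Positions of 'w': 2
After replacement: xspxfjevtd


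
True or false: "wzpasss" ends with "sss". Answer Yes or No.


Input string: 'wzpasss'
Suffix to check: 'sss'
Last 3 characters of input: 'sss'
Match: True
Result: Yes


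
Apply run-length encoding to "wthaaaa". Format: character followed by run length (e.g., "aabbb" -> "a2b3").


Input: 'wthaaaa'
Operation: identify consecutive runs
Runs: 'w' -> w1, 't' -> t1, 'h' -> h1, 'aaaa' -> a4
Encoded: w1t1h1a4


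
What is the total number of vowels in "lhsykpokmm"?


Input string: 'lhsykpokmm'
Operation: count vowels (a, e, i, o, u)
Scan: s[0]='l', s[1]='h', s[2]='s', s[3]='y', s[4]='k', s[5]='p', s[6]='o' (vowel), s[7]='k', s[8]='m', s[9]='m'
Vowels found: 1
Result: 1


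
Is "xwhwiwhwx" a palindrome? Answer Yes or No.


Input string: 'xwhwiwhwx'
Reversed: 'xwhwiwhwx'
Compare pairs: s[0]='x' vs s[8]='x' (match), s[1]='w' vs s[7]='w' (match), s[2]='h' vs s[6]='h' (match), s[3]='w' vs s[5]='w' (match)
Palindrome: Yes


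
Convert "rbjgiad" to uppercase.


Input string: 'rbjgiad'
Operation: convert each letter to uppercase
Mapping: 'r'->'R', 'b'->'B', 'j'->'J', 'g'->'G', 'i'->'I', 'a'->'A', 'd'->'D'
Result: RBJGIAD


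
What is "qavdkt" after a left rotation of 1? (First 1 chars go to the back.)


Input: 'qavdkt', shift = 1
Operation: split at index 1 and swap parts
Front part s[0:1] = 'q'
Back part s[1:] = 'avdkt'
Rotated = back + front = 'avdkt' + 'q'
Result: avdktq


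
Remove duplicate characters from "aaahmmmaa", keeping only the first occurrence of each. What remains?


Input: 'aaahmmmaa'
Operation: keep first occurrence of each character
Scan: s[0]='a' new -> keep; s[1]='a' seen -> skip; s[2]='a' seen -> skip; s[3]='h' new -> keep; s[4]='m' new -> keep; s[5]='m' seen -> skip; s[6]='m' seen -> skip; s[7]='a' seen -> skip; s[8]='a' seen -> skip
Result: ahm


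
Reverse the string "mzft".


Input string: 'mzft'
Operation: reverse character order
Original order: 'm' -> 'z' -> 'f' -> 't'
Reversed order: 't' -> 'f' -> 'z' -> 'm'
Result: tfzm


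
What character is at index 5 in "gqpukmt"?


Input string: 'gqpukmt'
Operation: get character at index 5
Index mapping: s[0]='g', s[1]='q', s[2]='p', s[3]='u', s[4]='k', s[5]='m'
Result: 'm'


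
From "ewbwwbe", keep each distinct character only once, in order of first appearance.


Input: 'ewbwwbe'
Operation: keep first occurrence of each character
Scan: s[0]='e' new -> keep; s[1]='w' new -> keep; s[2]='b' new -> keep; s[3]='w' seen -> skip; s[4]='w' seen -> skip; s[5]='b' seen -> skip; s[6]='e' seen -> skip
Result: ewb


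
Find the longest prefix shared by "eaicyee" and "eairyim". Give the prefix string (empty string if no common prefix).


String 1: 'eaicyee'
String 2: 'eairyim'
Compare position by position:
pos 0: 'e' vs 'e' match
pos 1: 'a' vs 'a' match
pos 2: 'i' vs 'i' match
pos 3: 'c' vs 'r' differ -> stop
Longest common prefix: "eai" (length 3)
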